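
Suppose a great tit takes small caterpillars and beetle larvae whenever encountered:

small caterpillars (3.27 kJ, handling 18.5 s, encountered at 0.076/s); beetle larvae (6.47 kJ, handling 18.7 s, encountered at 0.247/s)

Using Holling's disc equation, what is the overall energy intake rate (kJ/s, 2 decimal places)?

0.26 kJ/s

R = Σλ_iE_i / (1 + Σλ_ih_i)
Numerator: 0.076×3.27 + 0.247×6.47 = 1.847
Denominator: 1 + 0.076×18.5 + 0.247×18.7 = 7.025
R = 1.847/7.025 = 0.2629 kJ/s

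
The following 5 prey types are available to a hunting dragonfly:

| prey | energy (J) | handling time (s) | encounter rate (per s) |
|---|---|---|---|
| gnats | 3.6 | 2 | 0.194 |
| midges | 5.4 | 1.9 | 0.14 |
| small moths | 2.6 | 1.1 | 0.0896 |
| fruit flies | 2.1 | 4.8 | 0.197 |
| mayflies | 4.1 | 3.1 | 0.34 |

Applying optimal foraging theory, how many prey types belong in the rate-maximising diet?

Profitabilities (E/h, J/s): midges 2.84, small moths 2.36, gnats 1.8, mayflies 1.32, fruit flies 0.438. Add prey in this order while the next type's profitability exceeds the intake rate on those already taken.
Rate on top 1: 0.5972. small moths: 2.36 > 0.5972 → include.
Rate on top 2: 0.7247. gnats: 1.8 > 0.7247 → include.
Rate on top 3: 0.9628. mayflies: 1.32 > 0.9628 → include.
Rate on top 4: 1.098. fruit flies: 0.438 < 1.098 → exclude; stop.
Optimal diet: midges, small moths, gnats, mayflies — 4 of 5 types.

4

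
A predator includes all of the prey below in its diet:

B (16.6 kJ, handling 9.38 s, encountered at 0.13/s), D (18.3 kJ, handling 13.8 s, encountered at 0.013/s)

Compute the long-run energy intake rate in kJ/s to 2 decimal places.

1.00 kJ/s

R = (0.13×16.6 + 0.013×18.3) / (1 + 0.13×9.38 + 0.013×13.8) = 2.396/2.399 = 0.9988 kJ/s.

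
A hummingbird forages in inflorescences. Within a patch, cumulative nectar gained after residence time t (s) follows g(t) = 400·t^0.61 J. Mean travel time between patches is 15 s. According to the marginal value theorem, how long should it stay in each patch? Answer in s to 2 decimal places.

23.46 s

Maximise g(t)/(T+t): set derivative to zero → g'(t)(T+t) = g(t).
g'(t) = 0.61·400·t^-0.39. Setting 0.61·400·t^-0.39 = 400·t^0.61/(15+t) gives 0.61(15+t) = t, so 0.39·t = 0.61×15.
t* = 0.61×15/0.39 = 23.46 s.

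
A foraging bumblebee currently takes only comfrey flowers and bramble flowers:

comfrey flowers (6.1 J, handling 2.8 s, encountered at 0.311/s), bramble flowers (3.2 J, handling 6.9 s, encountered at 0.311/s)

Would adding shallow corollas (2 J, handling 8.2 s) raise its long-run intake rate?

Current rate: (0.311×6.1 + 0.311×3.2)/(1 + 0.311×2.8 + 0.311×6.9) = 0.7201 J/s.
shallow corollas: E/h = 2/8.2 = 0.2439 J/s.
0.2439 < 0.7201, so adding shallow corollas would lower the average — exclude it.

No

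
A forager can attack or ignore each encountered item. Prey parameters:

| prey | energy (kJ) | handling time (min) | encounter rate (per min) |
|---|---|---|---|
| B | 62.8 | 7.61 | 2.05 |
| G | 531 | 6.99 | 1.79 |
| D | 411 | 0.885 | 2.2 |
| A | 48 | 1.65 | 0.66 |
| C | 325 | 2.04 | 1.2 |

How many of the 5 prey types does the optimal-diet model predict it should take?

1

Profitabilities (E/h, kJ/min): D 464, C 159, G 76, A 29.1, B 8.25. Add prey in this order while the next type's profitability exceeds the intake rate on those already taken.
Rate on top 1: 306.8. C: 159 < 306.8 → exclude; stop.
Optimal diet: D — 1 of 5 types.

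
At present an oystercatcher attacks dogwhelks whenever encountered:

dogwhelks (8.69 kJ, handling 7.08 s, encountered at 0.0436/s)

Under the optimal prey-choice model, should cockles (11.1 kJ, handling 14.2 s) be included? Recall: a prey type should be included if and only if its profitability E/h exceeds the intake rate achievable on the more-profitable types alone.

Intake rate on the current diet: R = (0.0436×8.69) / (1 + 0.0436×7.08) = 0.3789/1.309 = 0.2895 kJ/s.
cockles: E/h = 11.1/14.2 = 0.7817 kJ/s.
0.7817 > 0.2895, so adding cockles raises the average — include it.

Yes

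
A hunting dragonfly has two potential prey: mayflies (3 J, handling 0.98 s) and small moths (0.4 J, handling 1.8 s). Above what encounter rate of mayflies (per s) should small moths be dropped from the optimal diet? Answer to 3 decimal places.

Drop small moths once their profitability E₂/h₂ falls below the rate achievable on mayflies alone: E₂/h₂ = λE₁/(1 + λh₁).
Solve for λ: λE₁h₂ = E₂(1 + λh₁) → λ(E₁h₂ − E₂h₁) = E₂ → λ = E₂/(E₁h₂ − E₂h₁).
λ = 0.4/(3×1.8 − 0.4×0.98) = 0.4/5.008 = 0.07987 per s.

0.080 per s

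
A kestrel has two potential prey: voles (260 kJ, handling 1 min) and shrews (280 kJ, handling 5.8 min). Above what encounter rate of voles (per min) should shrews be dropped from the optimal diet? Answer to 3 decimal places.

0.228 per min

At the threshold, the rate on voles alone equals the profitability of shrews: λ·260/(1 + λ·1) = 280/5.8 = 48.28.
Rearranging, λ(260 − 48.28×1) = 48.28, so λ = 48.28/211.7 = 0.228 per min.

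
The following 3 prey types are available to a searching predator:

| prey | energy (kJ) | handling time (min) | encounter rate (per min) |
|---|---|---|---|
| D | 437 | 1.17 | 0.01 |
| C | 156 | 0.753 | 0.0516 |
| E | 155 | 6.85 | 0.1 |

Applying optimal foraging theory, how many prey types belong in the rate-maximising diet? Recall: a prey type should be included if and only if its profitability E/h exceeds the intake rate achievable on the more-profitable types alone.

Rank by E/h (kJ/min): D 374, C 207, E 22.6. Include each in turn until the next type's E/h falls below the running intake rate.
Rate on top 1: 4.319. C: 207 > 4.319 → include.
Rate on top 2: 11.82. E: 22.6 > 11.82 → include.
Optimal diet: D, C, E — 3 of 3 types.

3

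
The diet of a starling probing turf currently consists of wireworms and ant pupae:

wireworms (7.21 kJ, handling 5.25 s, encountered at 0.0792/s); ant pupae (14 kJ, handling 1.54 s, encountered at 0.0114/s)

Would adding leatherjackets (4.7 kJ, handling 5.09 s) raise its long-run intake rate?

Intake rate on the current diet: R = (0.0792×7.21 + 0.0114×14) / (1 + 0.0792×5.25 + 0.0114×1.54) = 0.7306/1.433 = 0.5097 kJ/s.
Profitability of leatherjackets: 4.7/5.09 = 0.9234 kJ/s.
0.9234 > 0.5097, so adding leatherjackets raises the average — include it.

Yes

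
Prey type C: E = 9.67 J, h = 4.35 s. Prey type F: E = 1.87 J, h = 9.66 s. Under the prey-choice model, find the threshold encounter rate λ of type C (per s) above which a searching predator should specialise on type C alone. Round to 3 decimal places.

0.022 per s

The zero-one rule: include type F iff E₂/h₂ > λE₁/(1+λh₁). Equality gives the switch point.
λE₁h₂ = E₂ + λE₂h₁ ⇒ λ = E₂/(E₁h₂ − E₂h₁) = 1.87/(93.41 − 8.134) = 0.02193 per s.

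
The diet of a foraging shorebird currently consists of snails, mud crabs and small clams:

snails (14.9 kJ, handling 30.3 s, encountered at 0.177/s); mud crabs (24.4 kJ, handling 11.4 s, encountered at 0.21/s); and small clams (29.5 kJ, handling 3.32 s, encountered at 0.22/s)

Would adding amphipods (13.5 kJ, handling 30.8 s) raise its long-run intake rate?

On snails, mud crabs and small clams alone, R = ΣλE/(1+Σλh) = 14.25/9.488 = 1.502 kJ/s.
amphipods: E/h = 13.5/30.8 = 0.4383 kJ/s.
Since 0.4383 < R, time spent handling amphipods is better spent searching.

No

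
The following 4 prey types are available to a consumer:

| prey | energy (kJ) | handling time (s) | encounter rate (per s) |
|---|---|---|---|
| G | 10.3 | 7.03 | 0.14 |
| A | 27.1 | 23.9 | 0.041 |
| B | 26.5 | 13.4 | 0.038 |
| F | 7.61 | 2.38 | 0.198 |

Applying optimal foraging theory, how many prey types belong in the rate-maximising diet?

E/h in descending order: F 3.2, B 1.98, G 1.47, A 1.13 kJ/s. The optimal diet is the largest prefix of this list for which every included type satisfies E_i/h_i > R on the types above it.
Rate on top 1: 1.024. B: 1.98 > 1.024 → include.
Rate on top 2: 1.269. G: 1.47 > 1.269 → include.
Rate on top 3: 1.334. A: 1.13 < 1.334 → exclude; stop.
Optimal diet: F, B, G — 3 of 4 types.

3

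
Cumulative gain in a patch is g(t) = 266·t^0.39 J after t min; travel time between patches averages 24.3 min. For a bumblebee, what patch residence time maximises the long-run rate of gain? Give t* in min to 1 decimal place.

15.5 min

Optimal t* satisfies g'(t*) = g(t*)/(T + t*).
g'(t) = 0.39·266·t^-0.61. Setting 0.39·266·t^-0.61 = 266·t^0.39/(24.3+t) gives 0.39(24.3+t) = t, so 0.61·t = 0.39×24.3.
t* = 0.39×24.3/0.61 = 15.54 min.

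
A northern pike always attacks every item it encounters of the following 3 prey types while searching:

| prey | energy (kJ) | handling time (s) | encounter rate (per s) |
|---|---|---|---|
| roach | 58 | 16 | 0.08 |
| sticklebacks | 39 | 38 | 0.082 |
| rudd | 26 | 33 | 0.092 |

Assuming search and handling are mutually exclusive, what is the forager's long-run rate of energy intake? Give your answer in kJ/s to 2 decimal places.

1.21 kJ/s

Energy encountered per unit search time: 0.08×58 + 0.082×39 + 0.092×26 = 10.23 kJ/s.
Handling time per unit search time: 0.08×16 + 0.082×38 + 0.092×33 = 7.432.
Rate = 10.23/(1 + 7.432) = 1.213 kJ/s.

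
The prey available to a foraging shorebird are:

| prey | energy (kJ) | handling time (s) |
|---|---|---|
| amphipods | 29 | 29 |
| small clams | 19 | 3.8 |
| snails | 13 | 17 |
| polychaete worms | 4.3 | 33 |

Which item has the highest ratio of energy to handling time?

small clams

In descending order of E/h:
small clams: 19/3.8 = 5 kJ/s
amphipods: 29/29 = 1 kJ/s
snails: 13/17 = 0.765 kJ/s
polychaete worms: 4.3/33 = 0.13 kJ/s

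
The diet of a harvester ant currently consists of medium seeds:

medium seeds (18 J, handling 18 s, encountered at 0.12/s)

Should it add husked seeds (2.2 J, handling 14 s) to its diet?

No

Current rate: (0.12×18)/(1 + 0.12×18) = 0.6835 J/s.
husked seeds: E/h = 2.2/14 = 0.1571 J/s.
Since 0.1571 < R, time spent handling husked seeds is better spent searching.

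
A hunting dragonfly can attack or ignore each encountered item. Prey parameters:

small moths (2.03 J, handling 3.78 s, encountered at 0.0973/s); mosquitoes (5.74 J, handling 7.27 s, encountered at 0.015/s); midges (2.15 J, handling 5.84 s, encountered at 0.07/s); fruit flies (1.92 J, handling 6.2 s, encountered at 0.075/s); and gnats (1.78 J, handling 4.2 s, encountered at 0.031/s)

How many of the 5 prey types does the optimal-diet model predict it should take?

Profitabilities (E/h, J/s): mosquitoes 0.79, small moths 0.537, gnats 0.424, midges 0.368, fruit flies 0.31. Add prey in this order while the next type's profitability exceeds the intake rate on those already taken.
Rate on top 1: 0.07763. small moths: 0.537 > 0.07763 → include.
Rate on top 2: 0.192. gnats: 0.424 > 0.192 → include.
Rate on top 3: 0.2108. midges: 0.368 > 0.2108 → include.
Rate on top 4: 0.2427. fruit flies: 0.31 > 0.2427 → include.
Optimal diet: mosquitoes, small moths, gnats, midges, fruit flies — 5 of 5 types.

5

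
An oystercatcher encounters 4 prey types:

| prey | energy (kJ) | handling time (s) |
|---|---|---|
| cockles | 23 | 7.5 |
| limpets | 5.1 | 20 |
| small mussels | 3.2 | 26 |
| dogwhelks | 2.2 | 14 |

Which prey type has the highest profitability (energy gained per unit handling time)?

cockles

Profitability E/h (kJ/s): cockles = 23/7.5 = 3.07, limpets = 5.1/20 = 0.255, small mussels = 3.2/26 = 0.123, dogwhelks = 2.2/14 = 0.157.
Ranked: cockles > limpets > dogwhelks > small mussels.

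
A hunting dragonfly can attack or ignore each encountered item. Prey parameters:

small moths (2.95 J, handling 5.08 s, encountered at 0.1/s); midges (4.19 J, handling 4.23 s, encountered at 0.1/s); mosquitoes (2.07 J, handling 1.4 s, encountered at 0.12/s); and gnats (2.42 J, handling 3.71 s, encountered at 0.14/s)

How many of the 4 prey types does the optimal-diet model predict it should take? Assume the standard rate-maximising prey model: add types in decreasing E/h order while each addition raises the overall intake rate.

4

Profitabilities (E/h, J/s): mosquitoes 1.48, midges 0.991, gnats 0.652, small moths 0.581. Add prey in this order while the next type's profitability exceeds the intake rate on those already taken.
Rate on top 1: 0.2127. midges: 0.991 > 0.2127 → include.
Rate on top 2: 0.4195. gnats: 0.652 > 0.4195 → include.
Rate on top 3: 0.4768. small moths: 0.581 > 0.4768 → include.
Optimal diet: mosquitoes, midges, gnats, small moths — 4 of 4 types.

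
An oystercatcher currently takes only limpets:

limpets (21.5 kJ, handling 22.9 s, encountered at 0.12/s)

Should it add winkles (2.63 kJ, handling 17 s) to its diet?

Current rate: (0.12×21.5)/(1 + 0.12×22.9) = 0.6884 kJ/s.
winkles: E/h = 2.63/17 = 0.1547 kJ/s.
0.1547 < 0.6884, so adding winkles would lower the average — exclude it.

No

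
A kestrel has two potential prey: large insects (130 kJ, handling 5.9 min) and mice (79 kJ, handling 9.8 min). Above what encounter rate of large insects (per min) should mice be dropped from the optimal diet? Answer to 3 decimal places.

The zero-one rule: include mice iff E₂/h₂ > λE₁/(1+λh₁). Equality gives the switch point.
λE₁h₂ = E₂ + λE₂h₁ ⇒ λ = E₂/(E₁h₂ − E₂h₁) = 79/(1274 − 466.1) = 0.09778 per min.

0.098 per min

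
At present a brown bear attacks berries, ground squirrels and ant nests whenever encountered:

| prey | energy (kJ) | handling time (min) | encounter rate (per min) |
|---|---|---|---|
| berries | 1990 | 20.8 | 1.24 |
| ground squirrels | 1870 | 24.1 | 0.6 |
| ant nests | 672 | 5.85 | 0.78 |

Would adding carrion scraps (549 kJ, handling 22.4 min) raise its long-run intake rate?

Current rate: (1.24×1990 + 0.6×1870 + 0.78×672)/(1 + 1.24×20.8 + 0.6×24.1 + 0.78×5.85) = 89.79 kJ/min.
Profitability of carrion scraps: 549/22.4 = 24.51 kJ/min.
Since 24.51 < R, time spent handling carrion scraps is better spent searching.

No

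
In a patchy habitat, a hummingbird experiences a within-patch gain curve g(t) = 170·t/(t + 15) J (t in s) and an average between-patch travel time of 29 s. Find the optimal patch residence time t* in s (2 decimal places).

20.86 s

Maximise g(t)/(T+t): set derivative to zero → g'(t)(T+t) = g(t).
g'(t) = 170·15/(t + 15)². Setting 170·15/(t+15)² = 170t/[(t+15)(29+t)] gives 15(29+t) = t(t+15), so t² = 15×29 = 435.
t* = √435 = 20.86 s.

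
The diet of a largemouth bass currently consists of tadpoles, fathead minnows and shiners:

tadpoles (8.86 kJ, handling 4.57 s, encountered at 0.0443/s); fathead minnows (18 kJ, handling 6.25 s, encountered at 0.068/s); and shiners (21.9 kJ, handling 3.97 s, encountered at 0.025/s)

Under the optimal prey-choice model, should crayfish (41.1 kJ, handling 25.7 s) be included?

Yes

Current rate: (0.0443×8.86 + 0.068×18 + 0.025×21.9)/(1 + 0.0443×4.57 + 0.068×6.25 + 0.025×3.97) = 1.253 kJ/s.
Profitability of crayfish: 41.1/25.7 = 1.599 kJ/s.
Since 1.599 > R, including crayfish increases the long-run rate.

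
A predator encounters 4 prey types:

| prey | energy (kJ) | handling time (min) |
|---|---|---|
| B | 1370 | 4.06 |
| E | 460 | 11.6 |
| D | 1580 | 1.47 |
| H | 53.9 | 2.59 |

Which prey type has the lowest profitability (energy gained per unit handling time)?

H

Profitability E/h (kJ/min): B = 1370/4.06 = 337, E = 460/11.6 = 39.7, D = 1580/1.47 = 1.07e+03, H = 53.9/2.59 = 20.8.
Ranked: D > B > E > H.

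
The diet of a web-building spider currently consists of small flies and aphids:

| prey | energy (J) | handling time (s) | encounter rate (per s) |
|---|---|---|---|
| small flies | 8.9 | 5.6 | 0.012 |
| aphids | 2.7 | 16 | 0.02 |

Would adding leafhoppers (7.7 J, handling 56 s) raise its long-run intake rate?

Yes

Current rate: (0.012×8.9 + 0.02×2.7)/(1 + 0.012×5.6 + 0.02×16) = 0.1159 J/s.
Profitability of leafhoppers: 7.7/56 = 0.1375 J/s.
Since 0.1375 > R, including leafhoppers increases the long-run rate.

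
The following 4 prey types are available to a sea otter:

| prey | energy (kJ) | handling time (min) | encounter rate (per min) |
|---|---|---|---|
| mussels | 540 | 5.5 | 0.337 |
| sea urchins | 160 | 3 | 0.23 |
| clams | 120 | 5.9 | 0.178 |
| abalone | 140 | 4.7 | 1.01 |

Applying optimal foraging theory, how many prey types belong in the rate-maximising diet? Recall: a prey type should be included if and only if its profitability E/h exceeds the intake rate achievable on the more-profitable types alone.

Rank by E/h (kJ/min): mussels 98.2, sea urchins 53.3, abalone 29.8, clams 20.3. Include each in turn until the next type's E/h falls below the running intake rate.
Rate on top 1: 63.77. sea urchins: 53.3 < 63.77 → exclude; stop.
Optimal diet: mussels — 1 of 4 types.

1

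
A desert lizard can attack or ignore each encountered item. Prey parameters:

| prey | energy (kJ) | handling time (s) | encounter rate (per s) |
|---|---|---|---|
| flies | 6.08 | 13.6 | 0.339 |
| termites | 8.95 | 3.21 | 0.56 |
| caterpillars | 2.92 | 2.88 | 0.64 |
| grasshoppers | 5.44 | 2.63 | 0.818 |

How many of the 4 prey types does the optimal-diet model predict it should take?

2

Profitabilities (E/h, kJ/s): termites 2.79, grasshoppers 2.07, caterpillars 1.01, flies 0.447. Add prey in this order while the next type's profitability exceeds the intake rate on those already taken.
Rate on top 1: 1.792. grasshoppers: 2.07 > 1.792 → include.
Rate on top 2: 1.912. caterpillars: 1.01 < 1.912 → exclude; stop.
Optimal diet: termites, grasshoppers — 2 of 4 types.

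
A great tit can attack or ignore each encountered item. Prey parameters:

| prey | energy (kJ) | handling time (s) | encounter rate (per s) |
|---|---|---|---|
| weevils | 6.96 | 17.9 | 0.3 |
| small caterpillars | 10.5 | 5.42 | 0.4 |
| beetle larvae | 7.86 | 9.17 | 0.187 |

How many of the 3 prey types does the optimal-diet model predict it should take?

1

Rank by E/h (kJ/s): small caterpillars 1.94, beetle larvae 0.857, weevils 0.389. Include each in turn until the next type's E/h falls below the running intake rate.
Rate on top 1: 1.326. beetle larvae: 0.857 < 1.326 → exclude; stop.
Optimal diet: small caterpillars — 1 of 3 types.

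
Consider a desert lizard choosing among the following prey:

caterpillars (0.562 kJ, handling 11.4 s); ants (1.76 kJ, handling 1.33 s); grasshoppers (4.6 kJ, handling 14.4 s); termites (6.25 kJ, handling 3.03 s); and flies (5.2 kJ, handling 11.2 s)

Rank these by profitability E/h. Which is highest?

termites

In descending order of E/h:
termites: 6.25/3.03 = 2.06 kJ/s
ants: 1.76/1.33 = 1.32 kJ/s
flies: 5.2/11.2 = 0.464 kJ/s
grasshoppers: 4.6/14.4 = 0.319 kJ/s
caterpillars: 0.562/11.4 = 0.0493 kJ/s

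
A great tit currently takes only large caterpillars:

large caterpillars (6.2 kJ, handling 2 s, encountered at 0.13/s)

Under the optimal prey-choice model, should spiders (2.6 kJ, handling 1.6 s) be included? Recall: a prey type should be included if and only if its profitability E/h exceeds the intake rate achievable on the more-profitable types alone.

Yes

Current rate: (0.13×6.2)/(1 + 0.13×2) = 0.6397 kJ/s.
spiders: E/h = 2.6/1.6 = 1.625 kJ/s.
1.625 > 0.6397, so adding spiders raises the average — include it.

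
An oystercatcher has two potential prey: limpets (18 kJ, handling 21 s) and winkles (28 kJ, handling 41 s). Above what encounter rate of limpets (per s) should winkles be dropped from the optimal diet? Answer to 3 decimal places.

Drop winkles once their profitability E₂/h₂ falls below the rate achievable on limpets alone: E₂/h₂ = λE₁/(1 + λh₁).
Solve for λ: λE₁h₂ = E₂(1 + λh₁) → λ(E₁h₂ − E₂h₁) = E₂ → λ = E₂/(E₁h₂ − E₂h₁).
λ = 28/(18×41 − 28×21) = 28/150 = 0.1867 per s.

0.187 per s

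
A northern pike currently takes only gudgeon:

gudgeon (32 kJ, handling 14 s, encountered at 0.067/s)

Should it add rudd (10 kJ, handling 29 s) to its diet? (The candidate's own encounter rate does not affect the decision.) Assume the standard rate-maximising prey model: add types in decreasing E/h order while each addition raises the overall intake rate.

No

On gudgeon alone, R = ΣλE/(1+Σλh) = 2.144/1.938 = 1.106 kJ/s.
rudd: E/h = 10/29 = 0.3448 kJ/s.
0.3448 < 1.106, so adding rudd would lower the average — exclude it.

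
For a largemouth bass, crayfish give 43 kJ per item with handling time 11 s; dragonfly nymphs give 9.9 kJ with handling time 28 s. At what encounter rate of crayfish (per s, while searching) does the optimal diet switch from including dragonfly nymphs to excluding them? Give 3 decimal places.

0.009 per s

The zero-one rule: include dragonfly nymphs iff E₂/h₂ > λE₁/(1+λh₁). Equality gives the switch point.
λE₁h₂ = E₂ + λE₂h₁ ⇒ λ = E₂/(E₁h₂ − E₂h₁) = 9.9/(1204 − 108.9) = 0.00904 per s.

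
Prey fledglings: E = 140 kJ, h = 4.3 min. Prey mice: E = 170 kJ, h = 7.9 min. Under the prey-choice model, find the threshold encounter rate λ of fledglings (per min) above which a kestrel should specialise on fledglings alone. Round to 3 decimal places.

0.453 per min

The zero-one rule: include mice iff E₂/h₂ > λE₁/(1+λh₁). Equality gives the switch point.
λE₁h₂ = E₂ + λE₂h₁ ⇒ λ = E₂/(E₁h₂ − E₂h₁) = 170/(1106 − 731) = 0.4533 per min.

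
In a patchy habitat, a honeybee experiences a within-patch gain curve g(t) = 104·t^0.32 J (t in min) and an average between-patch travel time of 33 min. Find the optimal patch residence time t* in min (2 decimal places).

15.53 min

By the marginal value theorem, leave when the instantaneous gain rate g'(t) equals the habitat-wide average g(t)/(T + t).
g'(t) = 0.32·104·t^-0.68. Setting 0.32·104·t^-0.68 = 104·t^0.32/(33+t) gives 0.32(33+t) = t, so 0.68·t = 0.32×33.
t* = 0.32×33/0.68 = 15.53 min.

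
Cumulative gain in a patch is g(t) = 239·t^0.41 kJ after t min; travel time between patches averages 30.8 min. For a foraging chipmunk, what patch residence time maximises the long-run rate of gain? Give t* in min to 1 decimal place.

By the marginal value theorem, leave when the instantaneous gain rate g'(t) equals the habitat-wide average g(t)/(T + t).
g'(t) = 0.41·239·t^-0.59. Setting 0.41·239·t^-0.59 = 239·t^0.41/(30.8+t) gives 0.41(30.8+t) = t, so 0.59·t = 0.41×30.8.
t* = 0.41×30.8/0.59 = 21.4 min.

21.4 min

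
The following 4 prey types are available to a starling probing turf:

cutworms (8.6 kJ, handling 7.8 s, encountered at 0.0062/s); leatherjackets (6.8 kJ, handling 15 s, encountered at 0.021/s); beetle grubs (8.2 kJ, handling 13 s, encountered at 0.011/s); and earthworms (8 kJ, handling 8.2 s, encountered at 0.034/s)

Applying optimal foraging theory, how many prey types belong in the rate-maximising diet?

4

Rank by E/h (kJ/s): cutworms 1.1, earthworms 0.976, beetle grubs 0.631, leatherjackets 0.453. Include each in turn until the next type's E/h falls below the running intake rate.
Rate on top 1: 0.05086. earthworms: 0.976 > 0.05086 → include.
Rate on top 2: 0.2451. beetle grubs: 0.631 > 0.2451 → include.
Rate on top 3: 0.2826. leatherjackets: 0.453 > 0.2826 → include.
Optimal diet: cutworms, earthworms, beetle grubs, leatherjackets — 4 of 4 types.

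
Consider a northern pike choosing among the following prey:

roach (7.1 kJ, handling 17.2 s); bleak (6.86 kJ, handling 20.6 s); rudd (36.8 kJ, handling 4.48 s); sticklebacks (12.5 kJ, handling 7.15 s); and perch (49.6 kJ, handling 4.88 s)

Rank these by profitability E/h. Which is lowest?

bleak

Profitability E/h (kJ/s): roach = 7.1/17.2 = 0.413, bleak = 6.86/20.6 = 0.333, rudd = 36.8/4.48 = 8.21, sticklebacks = 12.5/7.15 = 1.75, perch = 49.6/4.88 = 10.2.
Ranked: perch > rudd > sticklebacks > roach > bleak.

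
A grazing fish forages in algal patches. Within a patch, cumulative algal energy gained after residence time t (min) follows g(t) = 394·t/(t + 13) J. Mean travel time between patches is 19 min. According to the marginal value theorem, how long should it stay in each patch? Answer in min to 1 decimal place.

15.7 min

Maximise g(t)/(T+t): set derivative to zero → g'(t)(T+t) = g(t).
g'(t) = 394·13/(t + 13)². Setting 394·13/(t+13)² = 394t/[(t+13)(19+t)] gives 13(19+t) = t(t+13), so t² = 13×19 = 247.
t* = √247 = 15.72 min.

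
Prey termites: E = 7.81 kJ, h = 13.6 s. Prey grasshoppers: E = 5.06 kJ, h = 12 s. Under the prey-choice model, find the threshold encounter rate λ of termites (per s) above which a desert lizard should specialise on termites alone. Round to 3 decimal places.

At the threshold, the rate on termites alone equals the profitability of grasshoppers: λ·7.81/(1 + λ·13.6) = 5.06/12 = 0.4217.
Rearranging, λ(7.81 − 0.4217×13.6) = 0.4217, so λ = 0.4217/2.075 = 0.2032 per s.

0.203 per s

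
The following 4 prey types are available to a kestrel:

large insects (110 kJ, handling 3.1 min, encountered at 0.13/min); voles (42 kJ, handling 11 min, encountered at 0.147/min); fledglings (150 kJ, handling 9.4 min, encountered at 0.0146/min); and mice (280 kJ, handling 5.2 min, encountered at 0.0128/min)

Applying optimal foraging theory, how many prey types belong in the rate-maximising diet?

E/h in descending order: mice 53.8, large insects 35.5, fledglings 16, voles 3.82 kJ/min. The optimal diet is the largest prefix of this list for which every included type satisfies E_i/h_i > R on the types above it.
Rate on top 1: 3.36. large insects: 35.5 > 3.36 → include.
Rate on top 2: 12.17. fledglings: 16 > 12.17 → include.
Rate on top 3: 12.49. voles: 3.82 < 12.49 → exclude; stop.
Optimal diet: mice, large insects, fledglings — 3 of 4 types.

3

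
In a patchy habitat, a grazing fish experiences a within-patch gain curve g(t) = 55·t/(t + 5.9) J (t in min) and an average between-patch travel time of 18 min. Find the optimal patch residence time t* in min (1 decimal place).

Optimal t* satisfies g'(t*) = g(t*)/(T + t*).
g'(t) = 55·5.9/(t + 5.9)². Setting 55·5.9/(t+5.9)² = 55t/[(t+5.9)(18+t)] gives 5.9(18+t) = t(t+5.9), so t² = 5.9×18 = 106.2.
t* = √106.2 = 10.31 min.

10.3 min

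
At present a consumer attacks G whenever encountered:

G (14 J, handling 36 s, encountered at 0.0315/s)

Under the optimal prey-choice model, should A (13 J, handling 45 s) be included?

Yes

Intake rate on the current diet: R = (0.0315×14) / (1 + 0.0315×36) = 0.441/2.134 = 0.2067 J/s.
Profitability of A: 13/45 = 0.2889 J/s.
Since 0.2889 > R, including A increases the long-run rate.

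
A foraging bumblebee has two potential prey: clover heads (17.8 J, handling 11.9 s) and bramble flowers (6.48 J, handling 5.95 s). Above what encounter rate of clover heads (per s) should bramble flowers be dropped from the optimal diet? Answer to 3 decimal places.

0.225 per s

At the threshold, the rate on clover heads alone equals the profitability of bramble flowers: λ·17.8/(1 + λ·11.9) = 6.48/5.95 = 1.089.
Rearranging, λ(17.8 − 1.089×11.9) = 1.089, so λ = 1.089/4.84 = 0.225 per s.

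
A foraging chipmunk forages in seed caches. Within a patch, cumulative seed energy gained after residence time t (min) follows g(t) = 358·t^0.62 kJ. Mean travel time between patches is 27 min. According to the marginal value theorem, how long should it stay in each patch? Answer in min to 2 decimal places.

Optimal t* satisfies g'(t*) = g(t*)/(T + t*).
g'(t) = 0.62·358·t^-0.38. Setting 0.62·358·t^-0.38 = 358·t^0.62/(27+t) gives 0.62(27+t) = t, so 0.38·t = 0.62×27.
t* = 0.62×27/0.38 = 44.05 min.

44.05 min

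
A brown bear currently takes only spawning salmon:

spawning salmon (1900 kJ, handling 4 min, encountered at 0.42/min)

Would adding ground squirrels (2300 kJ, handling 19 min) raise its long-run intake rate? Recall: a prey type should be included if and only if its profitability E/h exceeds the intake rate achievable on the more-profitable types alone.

On spawning salmon alone, R = ΣλE/(1+Σλh) = 798/2.68 = 297.8 kJ/min.
Profitability of ground squirrels: 2300/19 = 121.1 kJ/min.
121.1 < 297.8, so adding ground squirrels would lower the average — exclude it.

No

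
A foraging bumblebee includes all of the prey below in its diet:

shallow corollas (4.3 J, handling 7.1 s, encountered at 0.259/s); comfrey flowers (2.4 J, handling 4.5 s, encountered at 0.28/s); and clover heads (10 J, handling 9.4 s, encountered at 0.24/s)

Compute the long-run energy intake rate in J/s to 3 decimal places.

0.659 J/s

R = (0.259×4.3 + 0.28×2.4 + 0.24×10) / (1 + 0.259×7.1 + 0.28×4.5 + 0.24×9.4) = 4.186/6.355 = 0.6587 J/s.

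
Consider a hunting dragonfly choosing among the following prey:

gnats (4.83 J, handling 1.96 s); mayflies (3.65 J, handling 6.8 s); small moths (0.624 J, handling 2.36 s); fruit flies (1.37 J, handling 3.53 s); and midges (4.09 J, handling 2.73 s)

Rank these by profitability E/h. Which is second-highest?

In descending order of E/h:
gnats: 4.83/1.96 = 2.46 J/s
midges: 4.09/2.73 = 1.5 J/s
mayflies: 3.65/6.8 = 0.537 J/s
fruit flies: 1.37/3.53 = 0.388 J/s
small moths: 0.624/2.36 = 0.264 J/s

midges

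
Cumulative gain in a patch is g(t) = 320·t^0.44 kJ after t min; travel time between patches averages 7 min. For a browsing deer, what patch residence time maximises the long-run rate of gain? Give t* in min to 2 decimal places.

5.50 min

By the marginal value theorem, leave when the instantaneous gain rate g'(t) equals the habitat-wide average g(t)/(T + t).
g'(t) = 0.44·320·t^-0.56. Setting 0.44·320·t^-0.56 = 320·t^0.44/(7+t) gives 0.44(7+t) = t, so 0.56·t = 0.44×7.
t* = 0.44×7/0.56 = 5.5 min.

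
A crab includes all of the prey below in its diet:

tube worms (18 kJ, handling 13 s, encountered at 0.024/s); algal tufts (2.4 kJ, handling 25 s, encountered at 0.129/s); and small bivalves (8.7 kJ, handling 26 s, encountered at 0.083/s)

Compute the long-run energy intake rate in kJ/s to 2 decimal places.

0.22 kJ/s

R = (0.024×18 + 0.129×2.4 + 0.083×8.7) / (1 + 0.024×13 + 0.129×25 + 0.083×26) = 1.464/6.695 = 0.2186 kJ/s.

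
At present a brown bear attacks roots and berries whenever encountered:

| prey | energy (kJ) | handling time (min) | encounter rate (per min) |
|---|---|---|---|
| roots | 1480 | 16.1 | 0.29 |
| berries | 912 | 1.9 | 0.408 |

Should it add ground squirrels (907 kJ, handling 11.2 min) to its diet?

Intake rate on the current diet: R = (0.29×1480 + 0.408×912) / (1 + 0.29×16.1 + 0.408×1.9) = 801.3/6.444 = 124.3 kJ/min.
Profitability of ground squirrels: 907/11.2 = 80.98 kJ/min.
Since 80.98 < R, time spent handling ground squirrels is better spent searching.

No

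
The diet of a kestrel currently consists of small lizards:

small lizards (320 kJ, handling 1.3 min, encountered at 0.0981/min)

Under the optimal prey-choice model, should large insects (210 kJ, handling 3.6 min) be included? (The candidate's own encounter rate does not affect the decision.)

On small lizards alone, R = ΣλE/(1+Σλh) = 31.39/1.128 = 27.84 kJ/min.
large insects: E/h = 210/3.6 = 58.33 kJ/min.
Since 58.33 > R, including large insects increases the long-run rate.

Yes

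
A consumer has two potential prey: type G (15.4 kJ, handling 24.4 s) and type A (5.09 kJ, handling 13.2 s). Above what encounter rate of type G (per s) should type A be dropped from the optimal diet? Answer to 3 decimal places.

Drop type A once their profitability E₂/h₂ falls below the rate achievable on type G alone: E₂/h₂ = λE₁/(1 + λh₁).
Solve for λ: λE₁h₂ = E₂(1 + λh₁) → λ(E₁h₂ − E₂h₁) = E₂ → λ = E₂/(E₁h₂ − E₂h₁).
λ = 5.09/(15.4×13.2 − 5.09×24.4) = 5.09/79.08 = 0.06436 per s.

0.064 per s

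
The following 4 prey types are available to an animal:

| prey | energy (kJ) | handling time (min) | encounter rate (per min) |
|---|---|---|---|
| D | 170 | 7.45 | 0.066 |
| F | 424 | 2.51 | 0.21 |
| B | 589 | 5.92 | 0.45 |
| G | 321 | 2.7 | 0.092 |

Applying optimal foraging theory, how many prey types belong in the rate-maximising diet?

Profitabilities (E/h, kJ/min): F 169, G 119, B 99.5, D 22.8. Add prey in this order while the next type's profitability exceeds the intake rate on those already taken.
Rate on top 1: 58.31. G: 119 > 58.31 → include.
Rate on top 2: 66.78. B: 99.5 > 66.78 → include.
Rate on top 3: 86.41. D: 22.8 < 86.41 → exclude; stop.
Optimal diet: F, G, B — 3 of 4 types.

3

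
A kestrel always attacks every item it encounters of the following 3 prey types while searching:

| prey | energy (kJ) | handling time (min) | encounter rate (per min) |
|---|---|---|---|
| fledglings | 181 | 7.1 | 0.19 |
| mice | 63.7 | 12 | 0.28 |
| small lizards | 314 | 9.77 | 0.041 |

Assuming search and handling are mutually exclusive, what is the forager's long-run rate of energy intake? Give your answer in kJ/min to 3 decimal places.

10.655 kJ/min

Energy encountered per unit search time: 0.19×181 + 0.28×63.7 + 0.041×314 = 65.1 kJ/min.
Handling time per unit search time: 0.19×7.1 + 0.28×12 + 0.041×9.77 = 5.11.
Rate = 65.1/(1 + 5.11) = 10.66 kJ/min.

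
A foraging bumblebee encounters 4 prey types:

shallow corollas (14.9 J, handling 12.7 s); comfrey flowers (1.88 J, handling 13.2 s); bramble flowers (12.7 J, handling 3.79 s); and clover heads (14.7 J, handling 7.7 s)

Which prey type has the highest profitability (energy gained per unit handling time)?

In descending order of E/h:
bramble flowers: 12.7/3.79 = 3.35 J/s
clover heads: 14.7/7.7 = 1.91 J/s
shallow corollas: 14.9/12.7 = 1.17 J/s
comfrey flowers: 1.88/13.2 = 0.142 J/s

bramble flowers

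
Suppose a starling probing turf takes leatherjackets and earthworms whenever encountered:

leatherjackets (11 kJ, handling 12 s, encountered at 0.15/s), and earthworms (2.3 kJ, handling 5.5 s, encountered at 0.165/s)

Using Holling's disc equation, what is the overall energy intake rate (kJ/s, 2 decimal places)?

Energy encountered per unit search time: 0.15×11 + 0.165×2.3 = 2.03 kJ/s.
Handling time per unit search time: 0.15×12 + 0.165×5.5 = 2.708.
Rate = 2.03/(1 + 2.708) = 0.5474 kJ/s.

0.55 kJ/s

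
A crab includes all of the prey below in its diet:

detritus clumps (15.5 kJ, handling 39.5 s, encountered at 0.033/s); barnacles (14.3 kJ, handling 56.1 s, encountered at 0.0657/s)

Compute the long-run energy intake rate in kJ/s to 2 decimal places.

R = Σλ_iE_i / (1 + Σλ_ih_i)
Numerator: 0.033×15.5 + 0.0657×14.3 = 1.451
Denominator: 1 + 0.033×39.5 + 0.0657×56.1 = 5.989
R = 1.451/5.989 = 0.2423 kJ/s

0.24 kJ/s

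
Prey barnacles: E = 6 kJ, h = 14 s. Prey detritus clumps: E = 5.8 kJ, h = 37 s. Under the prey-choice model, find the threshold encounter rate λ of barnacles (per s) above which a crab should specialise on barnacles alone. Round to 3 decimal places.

The zero-one rule: include detritus clumps iff E₂/h₂ > λE₁/(1+λh₁). Equality gives the switch point.
λE₁h₂ = E₂ + λE₂h₁ ⇒ λ = E₂/(E₁h₂ − E₂h₁) = 5.8/(222 − 81.2) = 0.04119 per s.

0.041 per s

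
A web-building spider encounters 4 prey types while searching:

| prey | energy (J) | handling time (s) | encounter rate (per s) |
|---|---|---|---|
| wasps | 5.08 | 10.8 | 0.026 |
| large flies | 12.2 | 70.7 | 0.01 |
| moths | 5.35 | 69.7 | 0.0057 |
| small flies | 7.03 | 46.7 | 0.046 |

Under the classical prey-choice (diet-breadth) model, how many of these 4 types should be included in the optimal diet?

3

Rank by E/h (J/s): wasps 0.47, large flies 0.173, small flies 0.151, moths 0.0768. Include each in turn until the next type's E/h falls below the running intake rate.
Rate on top 1: 0.1031. large flies: 0.173 > 0.1031 → include.
Rate on top 2: 0.1278. small flies: 0.151 > 0.1278 → include.
Rate on top 3: 0.1396. moths: 0.0768 < 0.1396 → exclude; stop.
Optimal diet: wasps, large flies, small flies — 3 of 4 types.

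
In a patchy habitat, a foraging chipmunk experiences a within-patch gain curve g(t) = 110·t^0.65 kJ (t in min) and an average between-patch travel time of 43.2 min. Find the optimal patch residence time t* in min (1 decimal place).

Optimal t* satisfies g'(t*) = g(t*)/(T + t*).
g'(t) = 0.65·110·t^-0.35. Setting 0.65·110·t^-0.35 = 110·t^0.65/(43.2+t) gives 0.65(43.2+t) = t, so 0.35·t = 0.65×43.2.
t* = 0.65×43.2/0.35 = 80.23 min.

80.2 min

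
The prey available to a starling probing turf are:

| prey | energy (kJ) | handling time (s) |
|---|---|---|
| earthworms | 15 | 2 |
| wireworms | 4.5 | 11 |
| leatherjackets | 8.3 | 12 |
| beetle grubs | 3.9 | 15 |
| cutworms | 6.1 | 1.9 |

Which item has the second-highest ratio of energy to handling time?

Profitability E/h (kJ/s): earthworms = 15/2 = 7.5, wireworms = 4.5/11 = 0.409, leatherjackets = 8.3/12 = 0.692, beetle grubs = 3.9/15 = 0.26, cutworms = 6.1/1.9 = 3.21.
Ranked: earthworms > cutworms > leatherjackets > wireworms > beetle grubs.

cutworms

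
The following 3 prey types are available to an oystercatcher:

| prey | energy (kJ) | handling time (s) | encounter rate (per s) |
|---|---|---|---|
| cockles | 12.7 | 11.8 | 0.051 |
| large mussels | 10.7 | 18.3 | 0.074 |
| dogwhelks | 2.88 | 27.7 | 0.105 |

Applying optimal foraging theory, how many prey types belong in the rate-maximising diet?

2

Rank by E/h (kJ/s): cockles 1.08, large mussels 0.585, dogwhelks 0.104. Include each in turn until the next type's E/h falls below the running intake rate.
Rate on top 1: 0.4044. large mussels: 0.585 > 0.4044 → include.
Rate on top 2: 0.487. dogwhelks: 0.104 < 0.487 → exclude; stop.
Optimal diet: cockles, large mussels — 2 of 3 types.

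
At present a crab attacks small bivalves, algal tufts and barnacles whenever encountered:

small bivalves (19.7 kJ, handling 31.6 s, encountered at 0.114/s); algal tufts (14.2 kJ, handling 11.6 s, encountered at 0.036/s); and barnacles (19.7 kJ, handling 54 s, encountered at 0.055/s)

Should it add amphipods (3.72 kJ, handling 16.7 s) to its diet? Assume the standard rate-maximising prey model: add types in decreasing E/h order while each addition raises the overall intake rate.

Current rate: (0.114×19.7 + 0.036×14.2 + 0.055×19.7)/(1 + 0.114×31.6 + 0.036×11.6 + 0.055×54) = 0.4807 kJ/s.
amphipods: E/h = 3.72/16.7 = 0.2228 kJ/s.
Since 0.2228 < R, time spent handling amphipods is better spent searching.

No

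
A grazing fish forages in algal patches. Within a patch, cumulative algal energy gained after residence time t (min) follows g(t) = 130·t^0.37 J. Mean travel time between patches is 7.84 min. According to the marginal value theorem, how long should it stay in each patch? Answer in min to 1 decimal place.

By the marginal value theorem, leave when the instantaneous gain rate g'(t) equals the habitat-wide average g(t)/(T + t).
g'(t) = 0.37·130·t^-0.63. Setting 0.37·130·t^-0.63 = 130·t^0.37/(7.84+t) gives 0.37(7.84+t) = t, so 0.63·t = 0.37×7.84.
t* = 0.37×7.84/0.63 = 4.604 min.

4.6 min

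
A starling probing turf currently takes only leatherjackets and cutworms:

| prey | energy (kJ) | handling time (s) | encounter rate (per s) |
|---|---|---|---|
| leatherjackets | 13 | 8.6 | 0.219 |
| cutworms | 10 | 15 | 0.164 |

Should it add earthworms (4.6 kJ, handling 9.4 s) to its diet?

No

On leatherjackets and cutworms alone, R = ΣλE/(1+Σλh) = 4.487/5.343 = 0.8397 kJ/s.
earthworms: E/h = 4.6/9.4 = 0.4894 kJ/s.
0.4894 < 0.8397, so adding earthworms would lower the average — exclude it.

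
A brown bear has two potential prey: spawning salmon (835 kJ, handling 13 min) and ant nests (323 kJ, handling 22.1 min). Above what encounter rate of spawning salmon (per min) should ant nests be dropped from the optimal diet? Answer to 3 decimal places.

At the threshold, the rate on spawning salmon alone equals the profitability of ant nests: λ·835/(1 + λ·13) = 323/22.1 = 14.62.
Rearranging, λ(835 − 14.62×13) = 14.62, so λ = 14.62/645 = 0.02266 per min.

0.023 per min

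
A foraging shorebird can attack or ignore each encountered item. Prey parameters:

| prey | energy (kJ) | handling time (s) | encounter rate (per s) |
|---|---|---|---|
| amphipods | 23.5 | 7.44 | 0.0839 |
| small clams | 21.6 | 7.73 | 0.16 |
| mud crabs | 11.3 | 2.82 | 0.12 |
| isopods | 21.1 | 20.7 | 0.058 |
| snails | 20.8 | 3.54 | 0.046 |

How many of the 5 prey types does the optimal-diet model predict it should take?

4

Rank by E/h (kJ/s): snails 5.88, mud crabs 4.01, amphipods 3.16, small clams 2.79, isopods 1.02. Include each in turn until the next type's E/h falls below the running intake rate.
Rate on top 1: 0.8228. mud crabs: 4.01 > 0.8228 → include.
Rate on top 2: 1.541. amphipods: 3.16 > 1.541 → include.
Rate on top 3: 2.016. small clams: 2.79 > 2.016 → include.
Rate on top 4: 2.302. isopods: 1.02 < 2.302 → exclude; stop.
Optimal diet: snails, mud crabs, amphipods, small clams — 4 of 5 types.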